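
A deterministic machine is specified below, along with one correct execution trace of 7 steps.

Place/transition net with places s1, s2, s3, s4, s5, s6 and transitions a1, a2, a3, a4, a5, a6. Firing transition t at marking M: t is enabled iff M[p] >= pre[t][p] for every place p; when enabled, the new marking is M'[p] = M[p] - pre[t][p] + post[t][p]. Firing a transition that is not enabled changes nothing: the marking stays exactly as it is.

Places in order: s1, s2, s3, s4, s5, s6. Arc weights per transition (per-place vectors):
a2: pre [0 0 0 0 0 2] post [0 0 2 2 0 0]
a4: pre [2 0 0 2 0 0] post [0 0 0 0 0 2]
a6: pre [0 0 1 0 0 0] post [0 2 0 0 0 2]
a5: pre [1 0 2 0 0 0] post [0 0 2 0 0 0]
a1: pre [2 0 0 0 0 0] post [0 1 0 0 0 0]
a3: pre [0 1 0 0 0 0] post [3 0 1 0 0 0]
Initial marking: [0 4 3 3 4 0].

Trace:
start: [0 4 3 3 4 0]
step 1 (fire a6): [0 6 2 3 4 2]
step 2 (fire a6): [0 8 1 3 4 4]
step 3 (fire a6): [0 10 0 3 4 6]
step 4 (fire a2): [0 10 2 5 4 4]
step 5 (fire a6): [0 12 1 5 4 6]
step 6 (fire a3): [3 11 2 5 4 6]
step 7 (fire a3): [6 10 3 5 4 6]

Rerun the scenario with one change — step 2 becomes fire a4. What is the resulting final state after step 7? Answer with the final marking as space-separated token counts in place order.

6 8 4 5 4 4

(re-executing from step 2 with the substitution; state before step 2: [0 6 2 3 4 2])
step 2 (fire a4): [0 6 2 3 4 2]
step 3 (fire a6): [0 8 1 3 4 4]
step 4 (fire a2): [0 8 3 5 4 2]
step 5 (fire a6): [0 10 2 5 4 4]
step 6 (fire a3): [3 9 3 5 4 4]
step 7 (fire a3): [6 8 4 5 4 4]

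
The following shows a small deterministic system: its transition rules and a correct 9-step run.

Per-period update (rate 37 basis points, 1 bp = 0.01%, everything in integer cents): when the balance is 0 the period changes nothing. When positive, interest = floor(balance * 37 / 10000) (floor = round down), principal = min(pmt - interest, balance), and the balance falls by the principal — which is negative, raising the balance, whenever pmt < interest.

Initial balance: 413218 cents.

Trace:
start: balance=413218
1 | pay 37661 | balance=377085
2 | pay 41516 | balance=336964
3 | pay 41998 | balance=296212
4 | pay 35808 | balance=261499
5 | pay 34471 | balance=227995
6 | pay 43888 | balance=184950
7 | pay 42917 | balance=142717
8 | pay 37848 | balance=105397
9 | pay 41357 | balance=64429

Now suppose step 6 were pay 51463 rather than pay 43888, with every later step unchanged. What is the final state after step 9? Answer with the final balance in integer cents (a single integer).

56769

(re-executing from step 6 with the substitution; state before step 6: balance=227995)
6 | pay 51463 | balance=177375
7 | pay 42917 | balance=135114
8 | pay 37848 | balance=97765
9 | pay 41357 | balance=56769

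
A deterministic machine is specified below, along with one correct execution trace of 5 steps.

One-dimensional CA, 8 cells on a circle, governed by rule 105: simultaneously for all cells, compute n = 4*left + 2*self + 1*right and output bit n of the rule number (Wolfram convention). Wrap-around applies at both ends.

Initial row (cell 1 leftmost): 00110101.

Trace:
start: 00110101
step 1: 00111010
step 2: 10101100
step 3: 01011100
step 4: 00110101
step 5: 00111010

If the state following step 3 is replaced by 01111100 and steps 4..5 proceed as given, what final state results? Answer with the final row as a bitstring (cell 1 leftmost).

10010010

state after step 3 := 01111100
step 4: 01000101
step 5: 10010010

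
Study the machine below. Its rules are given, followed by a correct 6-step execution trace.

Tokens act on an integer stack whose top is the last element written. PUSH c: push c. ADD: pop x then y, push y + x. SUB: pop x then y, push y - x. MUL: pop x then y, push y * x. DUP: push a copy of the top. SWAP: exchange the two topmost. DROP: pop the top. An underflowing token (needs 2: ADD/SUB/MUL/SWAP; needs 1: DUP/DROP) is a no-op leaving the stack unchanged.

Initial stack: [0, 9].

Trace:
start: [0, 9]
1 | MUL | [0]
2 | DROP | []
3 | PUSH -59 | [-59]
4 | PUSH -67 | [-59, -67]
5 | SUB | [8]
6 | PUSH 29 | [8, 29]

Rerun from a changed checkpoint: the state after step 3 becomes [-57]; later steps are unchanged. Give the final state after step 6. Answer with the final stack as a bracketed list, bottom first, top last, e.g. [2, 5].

state after step 3 := [-57]
4 | PUSH -67 | [-57, -67]
5 | SUB | [10]
6 | PUSH 29 | [10, 29]

[10, 29]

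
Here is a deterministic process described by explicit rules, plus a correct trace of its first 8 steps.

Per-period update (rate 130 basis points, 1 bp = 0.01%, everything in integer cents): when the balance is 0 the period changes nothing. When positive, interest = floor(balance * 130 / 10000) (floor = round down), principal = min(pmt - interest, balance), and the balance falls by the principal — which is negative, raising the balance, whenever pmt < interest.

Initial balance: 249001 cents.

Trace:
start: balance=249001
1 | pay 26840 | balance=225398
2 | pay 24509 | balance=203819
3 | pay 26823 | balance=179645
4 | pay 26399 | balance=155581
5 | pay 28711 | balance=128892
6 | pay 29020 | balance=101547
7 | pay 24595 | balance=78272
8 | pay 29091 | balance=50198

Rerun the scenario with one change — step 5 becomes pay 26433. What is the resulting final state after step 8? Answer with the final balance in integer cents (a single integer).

(re-executing from step 5 with the substitution; state before step 5: balance=155581)
5 | pay 26433 | balance=131170
6 | pay 29020 | balance=103855
7 | pay 24595 | balance=80610
8 | pay 29091 | balance=52566

52566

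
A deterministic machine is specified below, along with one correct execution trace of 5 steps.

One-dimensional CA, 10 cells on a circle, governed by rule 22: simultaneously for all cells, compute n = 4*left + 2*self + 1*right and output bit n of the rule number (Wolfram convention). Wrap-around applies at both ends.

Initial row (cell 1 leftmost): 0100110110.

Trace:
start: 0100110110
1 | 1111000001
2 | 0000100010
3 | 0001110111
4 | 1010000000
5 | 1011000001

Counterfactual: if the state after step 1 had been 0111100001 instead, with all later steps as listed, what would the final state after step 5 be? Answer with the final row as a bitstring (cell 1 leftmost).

0001100100

state after step 1 := 0111100001
2 | 0000010011
3 | 1000111100
4 | 1101000011
5 | 0001100100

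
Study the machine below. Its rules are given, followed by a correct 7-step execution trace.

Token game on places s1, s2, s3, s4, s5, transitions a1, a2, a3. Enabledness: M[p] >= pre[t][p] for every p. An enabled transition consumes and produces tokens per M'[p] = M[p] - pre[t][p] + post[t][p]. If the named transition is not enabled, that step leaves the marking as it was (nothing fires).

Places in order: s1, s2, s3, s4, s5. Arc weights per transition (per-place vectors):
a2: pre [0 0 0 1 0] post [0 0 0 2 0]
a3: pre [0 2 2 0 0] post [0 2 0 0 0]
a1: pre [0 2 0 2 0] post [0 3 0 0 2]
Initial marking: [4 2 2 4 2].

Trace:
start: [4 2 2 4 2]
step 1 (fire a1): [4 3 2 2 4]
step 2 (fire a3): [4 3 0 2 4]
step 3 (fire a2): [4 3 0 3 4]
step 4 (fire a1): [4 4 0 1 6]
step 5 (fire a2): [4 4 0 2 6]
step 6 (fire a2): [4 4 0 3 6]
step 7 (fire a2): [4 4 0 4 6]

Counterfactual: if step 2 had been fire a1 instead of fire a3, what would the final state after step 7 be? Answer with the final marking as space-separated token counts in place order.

(re-executing from step 2 with the substitution; state before step 2: [4 3 2 2 4])
step 2 (fire a1): [4 4 2 0 6]
step 3 (fire a2): [4 4 2 0 6]
step 4 (fire a1): [4 4 2 0 6]
step 5 (fire a2): [4 4 2 0 6]
step 6 (fire a2): [4 4 2 0 6]
step 7 (fire a2): [4 4 2 0 6]

4 4 2 0 6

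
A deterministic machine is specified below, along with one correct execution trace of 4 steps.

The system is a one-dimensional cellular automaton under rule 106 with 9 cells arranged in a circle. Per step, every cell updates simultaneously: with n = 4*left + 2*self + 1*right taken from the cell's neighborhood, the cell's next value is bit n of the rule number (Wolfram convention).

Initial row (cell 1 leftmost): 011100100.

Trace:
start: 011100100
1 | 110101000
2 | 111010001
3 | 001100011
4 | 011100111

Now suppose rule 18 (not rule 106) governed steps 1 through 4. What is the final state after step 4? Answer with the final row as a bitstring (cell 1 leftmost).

010101001

(re-executing steps 1..4 under rule 18; state before step 1: 011100100)
1 | 100011010
2 | 010100000
3 | 100010000
4 | 010101001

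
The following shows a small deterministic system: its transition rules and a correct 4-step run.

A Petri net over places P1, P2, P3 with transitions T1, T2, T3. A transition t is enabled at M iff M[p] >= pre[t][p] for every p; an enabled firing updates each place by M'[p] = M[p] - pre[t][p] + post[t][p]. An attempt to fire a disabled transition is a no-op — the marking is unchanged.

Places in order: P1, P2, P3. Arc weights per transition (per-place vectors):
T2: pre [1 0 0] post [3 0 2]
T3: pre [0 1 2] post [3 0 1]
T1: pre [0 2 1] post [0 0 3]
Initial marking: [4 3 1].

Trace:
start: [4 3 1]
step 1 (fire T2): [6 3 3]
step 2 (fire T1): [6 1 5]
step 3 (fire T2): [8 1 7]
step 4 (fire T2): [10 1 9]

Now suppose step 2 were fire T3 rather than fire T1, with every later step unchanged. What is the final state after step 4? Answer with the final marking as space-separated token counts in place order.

13 2 6

(re-executing from step 2 with the substitution; state before step 2: [6 3 3])
step 2 (fire T3): [9 2 2]
step 3 (fire T2): [11 2 4]
step 4 (fire T2): [13 2 6]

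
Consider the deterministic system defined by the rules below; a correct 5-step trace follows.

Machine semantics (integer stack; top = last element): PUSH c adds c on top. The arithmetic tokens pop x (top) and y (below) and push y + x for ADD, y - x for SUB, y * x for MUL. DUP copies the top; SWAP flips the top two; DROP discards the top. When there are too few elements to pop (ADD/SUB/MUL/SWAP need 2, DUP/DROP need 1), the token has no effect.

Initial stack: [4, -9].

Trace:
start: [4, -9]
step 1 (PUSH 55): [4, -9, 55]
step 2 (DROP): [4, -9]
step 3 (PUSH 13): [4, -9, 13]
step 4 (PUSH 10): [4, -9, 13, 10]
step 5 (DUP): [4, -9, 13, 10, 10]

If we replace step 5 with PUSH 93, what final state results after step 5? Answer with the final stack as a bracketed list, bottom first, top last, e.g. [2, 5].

(re-executing from step 5 with the substitution; state before step 5: [4, -9, 13, 10])
step 5 (PUSH 93): [4, -9, 13, 10, 93]

[4, -9, 13, 10, 93]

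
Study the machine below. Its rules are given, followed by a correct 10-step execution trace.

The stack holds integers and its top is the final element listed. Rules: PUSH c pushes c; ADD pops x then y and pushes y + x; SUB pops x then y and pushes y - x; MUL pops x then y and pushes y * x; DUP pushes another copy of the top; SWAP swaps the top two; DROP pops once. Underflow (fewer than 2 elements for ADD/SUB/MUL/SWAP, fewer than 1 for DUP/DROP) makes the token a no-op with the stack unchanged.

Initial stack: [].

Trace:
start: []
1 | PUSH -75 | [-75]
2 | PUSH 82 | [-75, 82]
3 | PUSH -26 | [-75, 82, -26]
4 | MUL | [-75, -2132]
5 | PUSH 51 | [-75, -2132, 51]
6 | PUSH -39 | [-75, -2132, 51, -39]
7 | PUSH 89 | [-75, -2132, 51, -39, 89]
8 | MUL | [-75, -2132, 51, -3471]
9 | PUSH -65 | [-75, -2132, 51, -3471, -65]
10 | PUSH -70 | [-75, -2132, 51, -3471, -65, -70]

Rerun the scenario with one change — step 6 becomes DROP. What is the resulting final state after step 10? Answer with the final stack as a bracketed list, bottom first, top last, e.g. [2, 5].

(re-executing from step 6 with the substitution; state before step 6: [-75, -2132, 51])
6 | DROP | [-75, -2132]
7 | PUSH 89 | [-75, -2132, 89]
8 | MUL | [-75, -189748]
9 | PUSH -65 | [-75, -189748, -65]
10 | PUSH -70 | [-75, -189748, -65, -70]

[-75, -189748, -65, -70]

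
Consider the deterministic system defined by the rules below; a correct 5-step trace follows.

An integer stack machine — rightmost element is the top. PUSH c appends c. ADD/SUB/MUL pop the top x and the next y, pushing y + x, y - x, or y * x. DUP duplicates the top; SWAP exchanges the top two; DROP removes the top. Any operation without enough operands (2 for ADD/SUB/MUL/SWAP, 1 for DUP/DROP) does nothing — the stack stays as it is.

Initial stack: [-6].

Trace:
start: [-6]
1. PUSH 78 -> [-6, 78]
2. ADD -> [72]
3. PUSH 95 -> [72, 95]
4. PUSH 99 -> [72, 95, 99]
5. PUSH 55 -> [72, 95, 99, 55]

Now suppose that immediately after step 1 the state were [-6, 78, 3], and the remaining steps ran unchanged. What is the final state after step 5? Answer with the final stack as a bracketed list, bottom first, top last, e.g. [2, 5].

[-6, 81, 95, 99, 55]

state after step 1 := [-6, 78, 3]
2. ADD -> [-6, 81]
3. PUSH 95 -> [-6, 81, 95]
4. PUSH 99 -> [-6, 81, 95, 99]
5. PUSH 55 -> [-6, 81, 95, 99, 55]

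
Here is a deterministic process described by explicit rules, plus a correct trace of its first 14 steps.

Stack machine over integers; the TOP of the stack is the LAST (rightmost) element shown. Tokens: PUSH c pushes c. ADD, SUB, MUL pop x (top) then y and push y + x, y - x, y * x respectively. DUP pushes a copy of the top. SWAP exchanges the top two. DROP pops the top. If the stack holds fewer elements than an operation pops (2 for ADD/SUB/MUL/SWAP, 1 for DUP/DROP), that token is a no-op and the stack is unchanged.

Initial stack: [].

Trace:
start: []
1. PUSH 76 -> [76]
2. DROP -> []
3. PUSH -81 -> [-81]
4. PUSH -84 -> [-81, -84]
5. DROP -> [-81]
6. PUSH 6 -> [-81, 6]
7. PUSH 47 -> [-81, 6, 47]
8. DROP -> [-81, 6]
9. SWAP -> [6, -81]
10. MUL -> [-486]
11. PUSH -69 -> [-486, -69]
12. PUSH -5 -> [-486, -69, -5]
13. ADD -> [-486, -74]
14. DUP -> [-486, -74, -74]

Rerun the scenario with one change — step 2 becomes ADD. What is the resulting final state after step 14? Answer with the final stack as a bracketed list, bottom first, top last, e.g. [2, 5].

[76, -486, -74, -74]

(re-executing from step 2 with the substitution; state before step 2: [76])
2. ADD -> [76]
3. PUSH -81 -> [76, -81]
4. PUSH -84 -> [76, -81, -84]
5. DROP -> [76, -81]
6. PUSH 6 -> [76, -81, 6]
7. PUSH 47 -> [76, -81, 6, 47]
8. DROP -> [76, -81, 6]
9. SWAP -> [76, 6, -81]
10. MUL -> [76, -486]
11. PUSH -69 -> [76, -486, -69]
12. PUSH -5 -> [76, -486, -69, -5]
13. ADD -> [76, -486, -74]
14. DUP -> [76, -486, -74, -74]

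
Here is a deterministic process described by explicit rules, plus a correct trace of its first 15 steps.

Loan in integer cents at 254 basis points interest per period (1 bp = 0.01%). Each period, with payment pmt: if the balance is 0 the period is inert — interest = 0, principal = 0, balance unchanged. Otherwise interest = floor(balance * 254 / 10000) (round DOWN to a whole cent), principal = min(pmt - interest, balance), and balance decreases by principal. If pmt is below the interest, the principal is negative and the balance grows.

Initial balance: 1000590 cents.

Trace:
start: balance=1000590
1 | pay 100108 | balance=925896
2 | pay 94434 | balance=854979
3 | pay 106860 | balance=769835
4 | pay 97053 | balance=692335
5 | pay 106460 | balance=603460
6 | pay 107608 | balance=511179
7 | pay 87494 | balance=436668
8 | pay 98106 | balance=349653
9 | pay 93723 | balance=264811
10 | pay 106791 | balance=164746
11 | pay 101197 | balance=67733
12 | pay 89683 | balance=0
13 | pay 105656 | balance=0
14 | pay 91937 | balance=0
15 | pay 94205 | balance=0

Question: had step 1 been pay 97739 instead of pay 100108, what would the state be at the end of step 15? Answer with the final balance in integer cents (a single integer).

(re-executing from step 1 with the substitution; state before step 1: balance=1000590)
1 | pay 97739 | balance=928265
2 | pay 94434 | balance=857408
3 | pay 106860 | balance=772326
4 | pay 97053 | balance=694890
5 | pay 106460 | balance=606080
6 | pay 107608 | balance=513866
7 | pay 87494 | balance=439424
8 | pay 98106 | balance=352479
9 | pay 93723 | balance=267708
10 | pay 106791 | balance=167716
11 | pay 101197 | balance=70778
12 | pay 89683 | balance=0
13 | pay 105656 | balance=0
14 | pay 91937 | balance=0
15 | pay 94205 | balance=0

0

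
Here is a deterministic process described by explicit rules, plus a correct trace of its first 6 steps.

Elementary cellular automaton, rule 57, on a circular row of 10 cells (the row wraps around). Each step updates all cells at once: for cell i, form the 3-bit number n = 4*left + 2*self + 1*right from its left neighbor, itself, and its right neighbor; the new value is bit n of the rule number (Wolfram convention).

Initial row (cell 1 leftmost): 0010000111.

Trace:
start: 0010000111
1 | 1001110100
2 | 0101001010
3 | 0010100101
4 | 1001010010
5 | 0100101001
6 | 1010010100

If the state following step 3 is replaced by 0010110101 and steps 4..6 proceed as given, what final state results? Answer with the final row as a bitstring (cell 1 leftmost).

state after step 3 := 0010110101
4 | 1001101010
5 | 0101010101
6 | 1010101010

1010101010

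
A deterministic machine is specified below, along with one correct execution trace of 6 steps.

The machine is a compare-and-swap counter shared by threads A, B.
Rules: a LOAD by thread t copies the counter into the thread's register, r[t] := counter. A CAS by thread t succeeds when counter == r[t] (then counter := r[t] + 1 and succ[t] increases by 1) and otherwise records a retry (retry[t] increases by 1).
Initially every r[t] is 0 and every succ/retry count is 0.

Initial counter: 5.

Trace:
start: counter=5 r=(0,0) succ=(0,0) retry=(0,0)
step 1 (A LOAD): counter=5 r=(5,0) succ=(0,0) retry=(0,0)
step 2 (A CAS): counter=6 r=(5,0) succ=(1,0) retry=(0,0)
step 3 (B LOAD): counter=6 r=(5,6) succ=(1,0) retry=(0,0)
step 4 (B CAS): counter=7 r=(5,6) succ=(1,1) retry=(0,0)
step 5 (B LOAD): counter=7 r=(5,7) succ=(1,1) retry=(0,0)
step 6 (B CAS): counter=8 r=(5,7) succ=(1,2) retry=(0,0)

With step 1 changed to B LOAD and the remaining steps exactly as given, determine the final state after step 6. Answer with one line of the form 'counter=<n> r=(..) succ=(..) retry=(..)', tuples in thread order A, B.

counter=7 r=(0,6) succ=(0,2) retry=(1,0)

(re-executing from step 1 with the substitution; state before step 1: counter=5 r=(0,0) succ=(0,0) retry=(0,0))
step 1 (B LOAD): counter=5 r=(0,5) succ=(0,0) retry=(0,0)
step 2 (A CAS): counter=5 r=(0,5) succ=(0,0) retry=(1,0)
step 3 (B LOAD): counter=5 r=(0,5) succ=(0,0) retry=(1,0)
step 4 (B CAS): counter=6 r=(0,5) succ=(0,1) retry=(1,0)
step 5 (B LOAD): counter=6 r=(0,6) succ=(0,1) retry=(1,0)
step 6 (B CAS): counter=7 r=(0,6) succ=(0,2) retry=(1,0)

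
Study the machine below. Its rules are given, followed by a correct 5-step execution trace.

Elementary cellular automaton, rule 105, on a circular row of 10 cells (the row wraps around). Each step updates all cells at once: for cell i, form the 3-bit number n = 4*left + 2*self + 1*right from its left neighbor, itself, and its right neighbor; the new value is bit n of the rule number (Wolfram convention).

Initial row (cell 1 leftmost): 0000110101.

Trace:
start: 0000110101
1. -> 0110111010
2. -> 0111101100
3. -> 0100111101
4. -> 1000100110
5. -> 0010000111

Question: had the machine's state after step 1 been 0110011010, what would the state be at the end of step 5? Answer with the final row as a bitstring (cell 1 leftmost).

state after step 1 := 0110011010
2. -> 0110011100
3. -> 0110010101
4. -> 1110001010
5. -> 1010100101

1010100101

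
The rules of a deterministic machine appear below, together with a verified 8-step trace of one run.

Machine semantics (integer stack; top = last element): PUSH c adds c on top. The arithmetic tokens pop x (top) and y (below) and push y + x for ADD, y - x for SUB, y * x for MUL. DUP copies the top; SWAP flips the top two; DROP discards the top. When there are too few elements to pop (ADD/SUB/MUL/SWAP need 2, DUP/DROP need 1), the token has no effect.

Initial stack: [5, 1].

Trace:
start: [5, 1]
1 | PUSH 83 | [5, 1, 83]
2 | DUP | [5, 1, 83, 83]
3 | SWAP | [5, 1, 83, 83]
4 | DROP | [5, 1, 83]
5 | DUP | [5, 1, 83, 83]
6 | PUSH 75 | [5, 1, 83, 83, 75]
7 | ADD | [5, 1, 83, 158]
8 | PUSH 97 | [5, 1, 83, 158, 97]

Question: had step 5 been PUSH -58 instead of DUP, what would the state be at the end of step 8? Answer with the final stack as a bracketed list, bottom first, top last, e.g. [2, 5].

[5, 1, 83, 17, 97]

(re-executing from step 5 with the substitution; state before step 5: [5, 1, 83])
5 | PUSH -58 | [5, 1, 83, -58]
6 | PUSH 75 | [5, 1, 83, -58, 75]
7 | ADD | [5, 1, 83, 17]
8 | PUSH 97 | [5, 1, 83, 17, 97]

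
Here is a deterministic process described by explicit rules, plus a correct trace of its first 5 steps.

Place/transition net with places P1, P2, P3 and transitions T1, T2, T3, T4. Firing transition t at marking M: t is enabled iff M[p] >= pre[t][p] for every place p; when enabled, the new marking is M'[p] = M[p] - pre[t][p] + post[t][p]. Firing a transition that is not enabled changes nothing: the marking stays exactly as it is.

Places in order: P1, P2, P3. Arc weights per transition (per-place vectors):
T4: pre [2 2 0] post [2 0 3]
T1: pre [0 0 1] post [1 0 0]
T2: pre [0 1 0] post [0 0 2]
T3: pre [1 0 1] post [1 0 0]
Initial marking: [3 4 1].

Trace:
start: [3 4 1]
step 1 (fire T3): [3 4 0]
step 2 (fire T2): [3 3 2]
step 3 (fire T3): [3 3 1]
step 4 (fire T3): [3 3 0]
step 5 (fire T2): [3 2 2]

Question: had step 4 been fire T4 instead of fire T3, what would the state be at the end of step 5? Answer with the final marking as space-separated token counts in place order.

3 0 6

(re-executing from step 4 with the substitution; state before step 4: [3 3 1])
step 4 (fire T4): [3 1 4]
step 5 (fire T2): [3 0 6]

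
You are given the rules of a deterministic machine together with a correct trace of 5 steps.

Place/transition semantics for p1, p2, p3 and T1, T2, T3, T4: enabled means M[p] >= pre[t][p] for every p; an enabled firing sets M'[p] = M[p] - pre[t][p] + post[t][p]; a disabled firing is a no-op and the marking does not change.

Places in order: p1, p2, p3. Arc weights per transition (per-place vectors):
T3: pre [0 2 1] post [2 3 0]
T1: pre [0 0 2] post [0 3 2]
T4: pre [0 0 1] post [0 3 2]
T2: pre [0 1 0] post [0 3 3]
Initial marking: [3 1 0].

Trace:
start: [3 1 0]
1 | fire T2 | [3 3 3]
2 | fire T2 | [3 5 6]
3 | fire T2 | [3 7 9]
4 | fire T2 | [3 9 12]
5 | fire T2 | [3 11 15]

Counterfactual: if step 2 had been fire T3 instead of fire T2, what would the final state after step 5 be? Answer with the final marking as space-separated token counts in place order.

5 10 11

(re-executing from step 2 with the substitution; state before step 2: [3 3 3])
2 | fire T3 | [5 4 2]
3 | fire T2 | [5 6 5]
4 | fire T2 | [5 8 8]
5 | fire T2 | [5 10 11]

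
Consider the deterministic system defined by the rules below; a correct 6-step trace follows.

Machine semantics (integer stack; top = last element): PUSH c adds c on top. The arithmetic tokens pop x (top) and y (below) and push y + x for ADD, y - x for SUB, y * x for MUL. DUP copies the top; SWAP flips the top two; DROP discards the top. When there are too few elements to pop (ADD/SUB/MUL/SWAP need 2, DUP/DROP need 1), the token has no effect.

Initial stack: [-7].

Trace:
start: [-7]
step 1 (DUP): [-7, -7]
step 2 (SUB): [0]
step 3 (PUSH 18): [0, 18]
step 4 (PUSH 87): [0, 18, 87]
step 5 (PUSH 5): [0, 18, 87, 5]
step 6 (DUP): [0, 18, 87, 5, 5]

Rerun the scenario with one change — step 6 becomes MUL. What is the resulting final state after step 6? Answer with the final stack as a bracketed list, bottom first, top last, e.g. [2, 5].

[0, 18, 435]

(re-executing from step 6 with the substitution; state before step 6: [0, 18, 87, 5])
step 6 (MUL): [0, 18, 435]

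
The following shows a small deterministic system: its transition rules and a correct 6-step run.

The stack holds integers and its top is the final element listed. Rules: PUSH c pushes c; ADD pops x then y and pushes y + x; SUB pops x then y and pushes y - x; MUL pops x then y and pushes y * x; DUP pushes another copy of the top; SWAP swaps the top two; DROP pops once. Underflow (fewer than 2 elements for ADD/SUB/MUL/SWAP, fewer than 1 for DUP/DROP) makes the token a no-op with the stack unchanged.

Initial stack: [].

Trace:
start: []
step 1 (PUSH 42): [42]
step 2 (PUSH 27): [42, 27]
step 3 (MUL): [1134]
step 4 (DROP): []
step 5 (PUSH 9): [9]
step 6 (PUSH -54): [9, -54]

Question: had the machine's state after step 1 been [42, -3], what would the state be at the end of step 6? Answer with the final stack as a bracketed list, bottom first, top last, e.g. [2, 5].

[42, 9, -54]

state after step 1 := [42, -3]
step 2 (PUSH 27): [42, -3, 27]
step 3 (MUL): [42, -81]
step 4 (DROP): [42]
step 5 (PUSH 9): [42, 9]
step 6 (PUSH -54): [42, 9, -54]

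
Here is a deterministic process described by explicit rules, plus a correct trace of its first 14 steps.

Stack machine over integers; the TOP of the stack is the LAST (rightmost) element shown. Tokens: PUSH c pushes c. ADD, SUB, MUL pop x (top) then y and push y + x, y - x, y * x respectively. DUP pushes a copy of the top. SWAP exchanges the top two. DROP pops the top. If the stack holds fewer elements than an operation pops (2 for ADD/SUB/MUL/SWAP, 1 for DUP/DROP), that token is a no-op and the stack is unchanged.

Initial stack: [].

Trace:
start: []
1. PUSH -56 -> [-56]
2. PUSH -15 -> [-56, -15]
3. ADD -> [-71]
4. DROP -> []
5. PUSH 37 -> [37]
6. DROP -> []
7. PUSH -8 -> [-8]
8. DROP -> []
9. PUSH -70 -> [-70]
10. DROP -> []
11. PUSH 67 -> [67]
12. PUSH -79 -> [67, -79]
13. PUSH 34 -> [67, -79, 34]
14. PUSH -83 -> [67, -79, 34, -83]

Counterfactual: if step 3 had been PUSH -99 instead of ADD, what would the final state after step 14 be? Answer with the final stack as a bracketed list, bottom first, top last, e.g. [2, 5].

[-56, -15, 67, -79, 34, -83]

(re-executing from step 3 with the substitution; state before step 3: [-56, -15])
3. PUSH -99 -> [-56, -15, -99]
4. DROP -> [-56, -15]
5. PUSH 37 -> [-56, -15, 37]
6. DROP -> [-56, -15]
7. PUSH -8 -> [-56, -15, -8]
8. DROP -> [-56, -15]
9. PUSH -70 -> [-56, -15, -70]
10. DROP -> [-56, -15]
11. PUSH 67 -> [-56, -15, 67]
12. PUSH -79 -> [-56, -15, 67, -79]
13. PUSH 34 -> [-56, -15, 67, -79, 34]
14. PUSH -83 -> [-56, -15, 67, -79, 34, -83]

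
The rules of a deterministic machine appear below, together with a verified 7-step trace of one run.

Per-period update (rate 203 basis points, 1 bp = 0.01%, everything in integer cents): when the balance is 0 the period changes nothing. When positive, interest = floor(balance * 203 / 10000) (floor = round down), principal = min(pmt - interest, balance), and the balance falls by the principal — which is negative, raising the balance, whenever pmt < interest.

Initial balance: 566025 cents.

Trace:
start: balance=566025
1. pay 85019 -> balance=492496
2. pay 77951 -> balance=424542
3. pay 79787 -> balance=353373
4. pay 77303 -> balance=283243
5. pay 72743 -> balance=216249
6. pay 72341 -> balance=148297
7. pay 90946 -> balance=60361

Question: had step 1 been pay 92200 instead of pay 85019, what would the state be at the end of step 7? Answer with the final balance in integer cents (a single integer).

52259

(re-executing from step 1 with the substitution; state before step 1: balance=566025)
1. pay 92200 -> balance=485315
2. pay 77951 -> balance=417215
3. pay 79787 -> balance=345897
4. pay 77303 -> balance=275615
5. pay 72743 -> balance=208466
6. pay 72341 -> balance=140356
7. pay 90946 -> balance=52259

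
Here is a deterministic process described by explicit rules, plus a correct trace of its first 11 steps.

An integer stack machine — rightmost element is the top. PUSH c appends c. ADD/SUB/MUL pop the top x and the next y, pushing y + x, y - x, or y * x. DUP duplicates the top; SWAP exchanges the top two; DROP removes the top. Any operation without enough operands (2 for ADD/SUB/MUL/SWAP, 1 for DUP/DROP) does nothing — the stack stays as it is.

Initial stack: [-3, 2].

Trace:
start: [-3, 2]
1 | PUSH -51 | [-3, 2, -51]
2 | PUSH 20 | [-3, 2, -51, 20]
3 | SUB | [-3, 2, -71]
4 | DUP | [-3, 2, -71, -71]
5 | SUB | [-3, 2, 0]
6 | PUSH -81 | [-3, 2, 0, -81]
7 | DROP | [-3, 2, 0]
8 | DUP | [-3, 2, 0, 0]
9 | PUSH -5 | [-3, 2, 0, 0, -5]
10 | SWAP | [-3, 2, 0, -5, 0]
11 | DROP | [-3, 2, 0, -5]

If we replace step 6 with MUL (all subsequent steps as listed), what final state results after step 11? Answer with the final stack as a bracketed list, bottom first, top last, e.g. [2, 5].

(re-executing from step 6 with the substitution; state before step 6: [-3, 2, 0])
6 | MUL | [-3, 0]
7 | DROP | [-3]
8 | DUP | [-3, -3]
9 | PUSH -5 | [-3, -3, -5]
10 | SWAP | [-3, -5, -3]
11 | DROP | [-3, -5]

[-3, -5]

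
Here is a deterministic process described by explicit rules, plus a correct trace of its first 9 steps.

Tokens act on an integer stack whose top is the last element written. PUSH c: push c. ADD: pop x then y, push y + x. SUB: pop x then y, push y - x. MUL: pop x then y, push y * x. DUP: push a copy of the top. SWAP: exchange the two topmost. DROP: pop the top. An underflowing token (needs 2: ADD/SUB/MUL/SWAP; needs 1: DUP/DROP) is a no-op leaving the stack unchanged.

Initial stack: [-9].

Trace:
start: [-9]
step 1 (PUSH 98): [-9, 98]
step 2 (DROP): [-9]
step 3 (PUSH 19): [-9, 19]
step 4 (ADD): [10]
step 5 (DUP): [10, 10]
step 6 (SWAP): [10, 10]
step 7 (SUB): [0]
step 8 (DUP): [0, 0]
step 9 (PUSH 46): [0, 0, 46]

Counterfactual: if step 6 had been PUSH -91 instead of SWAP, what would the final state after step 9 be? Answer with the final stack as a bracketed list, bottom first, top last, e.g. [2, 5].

(re-executing from step 6 with the substitution; state before step 6: [10, 10])
step 6 (PUSH -91): [10, 10, -91]
step 7 (SUB): [10, 101]
step 8 (DUP): [10, 101, 101]
step 9 (PUSH 46): [10, 101, 101, 46]

[10, 101, 101, 46]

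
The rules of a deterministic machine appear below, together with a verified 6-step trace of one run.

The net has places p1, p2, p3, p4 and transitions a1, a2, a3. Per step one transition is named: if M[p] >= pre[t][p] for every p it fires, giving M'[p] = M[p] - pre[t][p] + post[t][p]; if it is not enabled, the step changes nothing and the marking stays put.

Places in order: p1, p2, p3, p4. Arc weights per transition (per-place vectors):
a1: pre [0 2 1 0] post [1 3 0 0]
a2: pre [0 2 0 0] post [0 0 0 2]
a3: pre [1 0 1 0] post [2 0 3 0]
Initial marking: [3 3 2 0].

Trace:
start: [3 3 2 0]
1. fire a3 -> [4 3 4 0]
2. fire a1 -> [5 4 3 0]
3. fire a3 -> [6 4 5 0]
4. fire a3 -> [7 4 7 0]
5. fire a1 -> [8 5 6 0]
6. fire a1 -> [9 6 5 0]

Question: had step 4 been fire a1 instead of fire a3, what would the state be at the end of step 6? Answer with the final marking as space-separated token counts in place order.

(re-executing from step 4 with the substitution; state before step 4: [6 4 5 0])
4. fire a1 -> [7 5 4 0]
5. fire a1 -> [8 6 3 0]
6. fire a1 -> [9 7 2 0]

9 7 2 0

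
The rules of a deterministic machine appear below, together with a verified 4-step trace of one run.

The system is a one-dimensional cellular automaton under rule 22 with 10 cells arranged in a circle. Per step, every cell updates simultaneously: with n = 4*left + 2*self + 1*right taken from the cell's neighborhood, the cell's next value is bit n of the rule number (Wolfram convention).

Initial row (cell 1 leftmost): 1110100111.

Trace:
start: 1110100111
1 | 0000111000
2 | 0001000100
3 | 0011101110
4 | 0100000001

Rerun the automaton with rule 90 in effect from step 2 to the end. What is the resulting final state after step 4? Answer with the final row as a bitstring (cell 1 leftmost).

0110101011

(re-executing steps 2..4 under rule 90; state before step 2: 0000111000)
2 | 0001101100
3 | 0011101110
4 | 0110101011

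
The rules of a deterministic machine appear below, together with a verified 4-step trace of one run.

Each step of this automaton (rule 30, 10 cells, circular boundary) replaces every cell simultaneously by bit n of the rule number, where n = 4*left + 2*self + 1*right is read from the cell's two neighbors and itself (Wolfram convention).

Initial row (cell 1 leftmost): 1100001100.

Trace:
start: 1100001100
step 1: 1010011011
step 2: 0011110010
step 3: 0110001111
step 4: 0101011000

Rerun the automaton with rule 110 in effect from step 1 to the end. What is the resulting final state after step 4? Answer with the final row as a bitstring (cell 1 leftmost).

0111000111

(re-executing steps 1..4 under rule 110; state before step 1: 1100001100)
step 1: 1100011101
step 2: 0100110111
step 3: 1101111101
step 4: 0111000111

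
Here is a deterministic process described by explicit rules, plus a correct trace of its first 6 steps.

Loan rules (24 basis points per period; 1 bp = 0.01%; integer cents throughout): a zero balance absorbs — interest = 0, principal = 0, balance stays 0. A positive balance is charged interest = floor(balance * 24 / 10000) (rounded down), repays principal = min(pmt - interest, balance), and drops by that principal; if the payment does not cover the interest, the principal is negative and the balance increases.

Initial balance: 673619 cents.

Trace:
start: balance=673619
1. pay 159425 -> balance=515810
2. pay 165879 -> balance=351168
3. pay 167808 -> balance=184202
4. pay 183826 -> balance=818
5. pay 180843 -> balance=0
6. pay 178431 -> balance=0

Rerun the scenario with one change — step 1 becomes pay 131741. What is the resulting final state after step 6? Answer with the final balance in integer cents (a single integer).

(re-executing from step 1 with the substitution; state before step 1: balance=673619)
1. pay 131741 -> balance=543494
2. pay 165879 -> balance=378919
3. pay 167808 -> balance=212020
4. pay 183826 -> balance=28702
5. pay 180843 -> balance=0
6. pay 178431 -> balance=0

0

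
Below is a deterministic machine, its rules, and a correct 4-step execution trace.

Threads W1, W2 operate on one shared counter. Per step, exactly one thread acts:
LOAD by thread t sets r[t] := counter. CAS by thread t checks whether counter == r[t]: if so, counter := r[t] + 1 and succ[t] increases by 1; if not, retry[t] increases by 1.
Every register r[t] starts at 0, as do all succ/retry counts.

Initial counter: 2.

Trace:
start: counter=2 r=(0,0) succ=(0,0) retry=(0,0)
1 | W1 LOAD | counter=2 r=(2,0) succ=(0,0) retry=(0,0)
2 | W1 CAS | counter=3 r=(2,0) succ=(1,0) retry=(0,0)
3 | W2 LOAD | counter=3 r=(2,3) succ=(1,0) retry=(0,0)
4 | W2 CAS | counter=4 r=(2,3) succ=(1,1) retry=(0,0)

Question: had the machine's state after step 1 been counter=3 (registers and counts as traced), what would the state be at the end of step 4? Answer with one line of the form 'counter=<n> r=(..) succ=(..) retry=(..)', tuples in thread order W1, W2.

counter=4 r=(2,3) succ=(0,1) retry=(1,0)

state after step 1 := counter=3 r=(2,0) succ=(0,0) retry=(0,0)
2 | W1 CAS | counter=3 r=(2,0) succ=(0,0) retry=(1,0)
3 | W2 LOAD | counter=3 r=(2,3) succ=(0,0) retry=(1,0)
4 | W2 CAS | counter=4 r=(2,3) succ=(0,1) retry=(1,0)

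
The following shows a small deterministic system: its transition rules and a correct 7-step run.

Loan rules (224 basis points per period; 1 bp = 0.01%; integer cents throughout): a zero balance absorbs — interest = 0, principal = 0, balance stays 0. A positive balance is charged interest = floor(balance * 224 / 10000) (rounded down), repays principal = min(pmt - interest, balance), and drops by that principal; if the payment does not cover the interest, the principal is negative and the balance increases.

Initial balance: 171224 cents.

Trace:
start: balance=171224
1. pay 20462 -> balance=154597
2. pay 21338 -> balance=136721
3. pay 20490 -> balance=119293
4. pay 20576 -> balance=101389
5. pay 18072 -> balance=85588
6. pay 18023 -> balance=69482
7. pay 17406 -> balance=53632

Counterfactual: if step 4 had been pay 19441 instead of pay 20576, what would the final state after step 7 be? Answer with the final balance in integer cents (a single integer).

(re-executing from step 4 with the substitution; state before step 4: balance=119293)
4. pay 19441 -> balance=102524
5. pay 18072 -> balance=86748
6. pay 18023 -> balance=70668
7. pay 17406 -> balance=54844

54844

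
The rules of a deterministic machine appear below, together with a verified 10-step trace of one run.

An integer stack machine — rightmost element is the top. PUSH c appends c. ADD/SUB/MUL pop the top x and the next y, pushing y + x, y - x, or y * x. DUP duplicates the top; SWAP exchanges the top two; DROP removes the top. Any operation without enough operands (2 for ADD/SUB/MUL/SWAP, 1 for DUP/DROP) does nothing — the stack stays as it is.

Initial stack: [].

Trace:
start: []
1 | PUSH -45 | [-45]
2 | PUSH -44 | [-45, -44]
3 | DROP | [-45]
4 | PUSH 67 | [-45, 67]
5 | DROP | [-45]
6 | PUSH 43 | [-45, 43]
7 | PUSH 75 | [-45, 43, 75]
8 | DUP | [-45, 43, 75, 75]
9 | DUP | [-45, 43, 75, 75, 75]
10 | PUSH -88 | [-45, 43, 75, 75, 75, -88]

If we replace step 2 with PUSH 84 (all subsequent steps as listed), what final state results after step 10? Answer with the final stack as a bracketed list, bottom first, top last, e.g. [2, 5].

(re-executing from step 2 with the substitution; state before step 2: [-45])
2 | PUSH 84 | [-45, 84]
3 | DROP | [-45]
4 | PUSH 67 | [-45, 67]
5 | DROP | [-45]
6 | PUSH 43 | [-45, 43]
7 | PUSH 75 | [-45, 43, 75]
8 | DUP | [-45, 43, 75, 75]
9 | DUP | [-45, 43, 75, 75, 75]
10 | PUSH -88 | [-45, 43, 75, 75, 75, -88]

[-45, 43, 75, 75, 75, -88]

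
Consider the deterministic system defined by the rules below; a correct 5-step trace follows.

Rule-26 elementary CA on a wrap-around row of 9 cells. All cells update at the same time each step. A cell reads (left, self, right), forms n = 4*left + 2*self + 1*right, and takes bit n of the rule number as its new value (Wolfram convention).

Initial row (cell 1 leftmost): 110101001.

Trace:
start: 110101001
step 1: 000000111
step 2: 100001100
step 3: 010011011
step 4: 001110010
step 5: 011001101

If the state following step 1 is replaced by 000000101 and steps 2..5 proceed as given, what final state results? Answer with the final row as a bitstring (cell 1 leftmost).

state after step 1 := 000000101
step 2: 100001000
step 3: 010010101
step 4: 001100000
step 5: 011010000

011010000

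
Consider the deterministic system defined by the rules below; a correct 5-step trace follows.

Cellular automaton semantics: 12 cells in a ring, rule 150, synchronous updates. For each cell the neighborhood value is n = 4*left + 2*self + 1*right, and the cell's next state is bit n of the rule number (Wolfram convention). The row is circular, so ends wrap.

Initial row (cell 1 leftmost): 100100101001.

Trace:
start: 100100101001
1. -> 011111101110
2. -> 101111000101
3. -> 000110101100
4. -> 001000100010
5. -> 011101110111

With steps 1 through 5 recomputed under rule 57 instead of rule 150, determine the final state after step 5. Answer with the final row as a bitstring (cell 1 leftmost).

(re-executing steps 1..5 under rule 57; state before step 1: 100100101001)
1. -> 010010010101
2. -> 101001001010
3. -> 010100100101
4. -> 101010010010
5. -> 010101001001

010101001001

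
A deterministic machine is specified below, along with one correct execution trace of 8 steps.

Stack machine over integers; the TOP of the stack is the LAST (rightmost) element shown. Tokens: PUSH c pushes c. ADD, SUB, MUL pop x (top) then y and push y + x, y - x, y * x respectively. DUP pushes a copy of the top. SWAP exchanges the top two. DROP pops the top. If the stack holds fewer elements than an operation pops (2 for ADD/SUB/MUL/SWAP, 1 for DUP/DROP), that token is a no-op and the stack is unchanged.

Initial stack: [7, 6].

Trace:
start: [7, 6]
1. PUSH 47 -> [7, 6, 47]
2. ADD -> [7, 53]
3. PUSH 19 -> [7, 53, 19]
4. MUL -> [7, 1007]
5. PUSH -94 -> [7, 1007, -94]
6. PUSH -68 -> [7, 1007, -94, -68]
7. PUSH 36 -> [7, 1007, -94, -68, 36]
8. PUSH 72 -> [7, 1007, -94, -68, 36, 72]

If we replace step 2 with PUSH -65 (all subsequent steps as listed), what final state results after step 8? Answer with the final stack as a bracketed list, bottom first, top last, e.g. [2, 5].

[7, 6, 47, -1235, -94, -68, 36, 72]

(re-executing from step 2 with the substitution; state before step 2: [7, 6, 47])
2. PUSH -65 -> [7, 6, 47, -65]
3. PUSH 19 -> [7, 6, 47, -65, 19]
4. MUL -> [7, 6, 47, -1235]
5. PUSH -94 -> [7, 6, 47, -1235, -94]
6. PUSH -68 -> [7, 6, 47, -1235, -94, -68]
7. PUSH 36 -> [7, 6, 47, -1235, -94, -68, 36]
8. PUSH 72 -> [7, 6, 47, -1235, -94, -68, 36, 72]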